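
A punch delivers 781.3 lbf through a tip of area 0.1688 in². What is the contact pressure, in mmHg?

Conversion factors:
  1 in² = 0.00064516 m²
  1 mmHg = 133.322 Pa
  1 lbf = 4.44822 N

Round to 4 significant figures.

2.394×10⁵ mmHg

781.3 lbf × 4.44822 = 3475.39 N
0.1688 in² × 0.00064516 = 1.08903×10⁻⁴ m²
P = F / A = 3475.39 N / 1.08903×10⁻⁴ m² = 3.19127×10⁷ Pa
3.19127×10⁷ Pa ÷ (133.322 Pa/mmHg) = 239366 mmHg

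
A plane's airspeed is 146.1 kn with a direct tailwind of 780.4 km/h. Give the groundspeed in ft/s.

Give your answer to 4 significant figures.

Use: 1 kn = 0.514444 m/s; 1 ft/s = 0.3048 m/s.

146.1 kn × 0.514444 → 75.1603 m/s
780.4 km/h × (1/3.6) → 216.778 m/s
Combined: 75.1603 + 216.778 = 291.938 m/s
In ft/s: 291.938 / 0.3048 = 957.802 ft/s

957.8 ft/s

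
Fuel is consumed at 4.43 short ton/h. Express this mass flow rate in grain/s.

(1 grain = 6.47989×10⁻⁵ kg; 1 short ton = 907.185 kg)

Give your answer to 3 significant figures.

4.43 short ton/h × 907.185 kg/short ton ÷ 3600 s/h = 1.11634 kg/s
1.11634 kg/s ÷ 6.47989×10⁻⁵ kg/grain = 17227.8 grain/s

1.72×10⁴ grain/s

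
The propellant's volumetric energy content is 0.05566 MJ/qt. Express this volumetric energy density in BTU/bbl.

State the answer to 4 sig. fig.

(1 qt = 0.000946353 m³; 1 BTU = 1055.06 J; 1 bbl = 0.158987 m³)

0.05566 MJ/qt × 1000000 J/MJ ÷ 0.000946353 m³/qt = 5.88153×10⁷ J/m³
5.88153×10⁷ J/m³ ÷ 1055.06 J/BTU × 0.158987 m³/bbl = 8862.88 BTU/bbl

8863 BTU/bbl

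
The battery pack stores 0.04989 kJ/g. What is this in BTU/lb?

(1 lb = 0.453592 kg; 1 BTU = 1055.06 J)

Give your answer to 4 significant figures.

21.45 BTU/lb

0.04989 kJ/g × 1000 J/kJ ÷ 0.001 kg/g = 49890 J/kg
49890 J/kg ÷ 1055.06 J/BTU × 0.453592 kg/lb = 21.4487 BTU/lb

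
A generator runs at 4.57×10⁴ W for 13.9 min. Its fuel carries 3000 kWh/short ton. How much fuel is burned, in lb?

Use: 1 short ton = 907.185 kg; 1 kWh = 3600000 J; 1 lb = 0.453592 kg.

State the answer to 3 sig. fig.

13.9 min → 834 s
E = P × t = 45700 × 834 = 3.81138×10⁷ J
3000 kWh/short ton → 1.1905×10⁷ J/kg
m = E / e_s = 3.81138×10⁷ / 1.1905×10⁷ = 3.2015 kg
In lb: 3.2015 / 0.453592 = 7.05811 lb

7.06 lb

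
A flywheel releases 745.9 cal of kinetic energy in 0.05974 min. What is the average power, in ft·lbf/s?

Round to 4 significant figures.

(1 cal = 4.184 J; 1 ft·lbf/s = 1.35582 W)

642.2 ft·lbf/s

745.9 cal × 4.184 → 3120.85 J
0.05974 min × 60 → 3.5844 s
P = E / t = 3120.85 J / 3.5844 s = 870.676 W
870.676 W ÷ (1.35582 W/ft·lbf/s) = 642.177 ft·lbf/s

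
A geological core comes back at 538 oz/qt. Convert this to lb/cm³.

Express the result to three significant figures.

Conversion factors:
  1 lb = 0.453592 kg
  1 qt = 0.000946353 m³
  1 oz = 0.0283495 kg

0.0355 lb/cm³

538 oz/qt × 0.0283495 kg/oz ÷ 0.000946353 m³/qt = 16116.6 kg/m³
16116.6 kg/m³ ÷ 0.453592 kg/lb × 10⁻⁶ m³/cm³ = 0.035531 lb/cm³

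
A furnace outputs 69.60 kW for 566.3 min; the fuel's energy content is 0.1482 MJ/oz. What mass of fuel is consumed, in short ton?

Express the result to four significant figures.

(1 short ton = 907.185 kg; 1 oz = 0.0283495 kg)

0.4987 short ton

69.60 kW → 69600 W
566.3 min → 33978 s
E = P × t = 69600 × 33978 = 2.36487×10⁹ J
0.1482 MJ/oz → 5.22761×10⁶ J/kg
m = E / e_s = 2.36487×10⁹ / 5.22761×10⁶ = 452.381 kg
In short ton: 452.381 / 907.185 = 0.498665 short ton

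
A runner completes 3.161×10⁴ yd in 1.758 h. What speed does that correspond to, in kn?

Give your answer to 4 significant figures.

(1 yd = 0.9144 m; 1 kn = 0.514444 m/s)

8.878 kn

3.161×10⁴ yd × 0.9144 → 28904.2 m
1.758 h × 3600 → 6328.8 s
v = d / t = 28904.2 m / 6328.8 s = 4.56709 m/s
4.56709 m/s ÷ (0.514444 m/s/kn) = 8.87772 kn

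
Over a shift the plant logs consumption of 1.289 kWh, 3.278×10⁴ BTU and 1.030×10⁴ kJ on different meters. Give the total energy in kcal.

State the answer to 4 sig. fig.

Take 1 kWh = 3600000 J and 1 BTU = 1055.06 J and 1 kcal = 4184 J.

1.184×10⁴ kcal

1.289 kWh × 3600000 = 4.6404×10⁶ J
3.278×10⁴ BTU × 1055.06 = 3.45849×10⁷ J
1.030×10⁴ kJ × 1000 = 1.03×10⁷ J
Sum: 4.6404×10⁶ + 3.45849×10⁷ + 1.03×10⁷ = 4.95253×10⁷ J
In kcal: 4.95253×10⁷ / 4184 = 11836.8 kcal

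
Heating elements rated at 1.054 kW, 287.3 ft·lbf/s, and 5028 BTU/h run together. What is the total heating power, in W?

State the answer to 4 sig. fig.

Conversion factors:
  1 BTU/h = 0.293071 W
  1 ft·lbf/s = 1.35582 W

1.054 kW × 1000 → 1054 W
287.3 ft·lbf/s × 1.35582 → 389.527 W
5028 BTU/h × 0.293071 → 1473.56 W
Sum: 1054 + 389.527 + 1473.56 = 2917.09 W

2917 W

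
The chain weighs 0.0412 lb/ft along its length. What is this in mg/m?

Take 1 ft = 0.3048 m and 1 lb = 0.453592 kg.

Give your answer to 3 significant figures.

6.13×10⁴ mg/m

0.0412 lb/ft × 0.453592 kg/lb ÷ 0.3048 m/ft = 0.0613123 kg/m
0.0613123 kg/m ÷ 10⁻⁶ kg/mg = 61312.3 mg/m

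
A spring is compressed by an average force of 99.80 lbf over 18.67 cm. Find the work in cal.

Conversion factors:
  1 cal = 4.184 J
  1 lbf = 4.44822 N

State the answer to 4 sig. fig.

99.80 lbf × 4.44822 = 443.932 N
18.67 cm × 0.01 = 0.1867 m
W = F × d = 443.932 N × 0.1867 m = 82.8821 J
82.8821 J ÷ (4.184 J/cal) = 19.8093 cal

19.81 cal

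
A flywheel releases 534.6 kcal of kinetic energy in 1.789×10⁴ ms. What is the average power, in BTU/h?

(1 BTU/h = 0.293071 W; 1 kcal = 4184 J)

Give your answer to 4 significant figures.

4.266×10⁵ BTU/h

534.6 kcal × 4184 → 2.23677×10⁶ J
1.789×10⁴ ms × 0.001 → 17.89 s
P = E / t = 2.23677×10⁶ J / 17.89 s = 125029 W
125029 W ÷ (0.293071 W/BTU/h) = 426617 BTU/h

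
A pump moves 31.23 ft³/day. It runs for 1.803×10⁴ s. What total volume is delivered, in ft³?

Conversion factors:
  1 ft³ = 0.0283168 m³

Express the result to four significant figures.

31.23 ft³/day → 1.02353×10⁻⁵ m³/s
V = Q × t = 1.02353×10⁻⁵ × 18030 = 0.184542 m³
In ft³: 0.184542 / 0.0283168 = 6.51705 ft³

6.517 ft³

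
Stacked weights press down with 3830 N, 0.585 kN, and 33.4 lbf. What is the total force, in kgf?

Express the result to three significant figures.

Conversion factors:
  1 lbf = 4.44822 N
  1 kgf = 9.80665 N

3830 N (already N)
0.585 kN × 1000 = 585 N
33.4 lbf × 4.44822 = 148.571 N
Total: 3830 + 585 + 148.571 = 4563.57 N
In kgf: 4563.57 / 9.80665 = 465.355 kgf

465 kgf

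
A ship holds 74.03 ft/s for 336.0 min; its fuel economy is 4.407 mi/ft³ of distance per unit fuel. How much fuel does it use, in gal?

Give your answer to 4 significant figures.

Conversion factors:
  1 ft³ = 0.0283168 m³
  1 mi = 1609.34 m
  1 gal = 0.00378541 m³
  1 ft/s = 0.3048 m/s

479.8 gal

74.03 ft/s → 22.5643 m/s
336.0 min → 20160 s
d = v × t = 22.5643 × 20160 = 454896 m
4.407 mi/ft³ → 250465 m/m³
V = d / (distance per unit fuel) = 454896 / 250465 = 1.81621 m³
In gal: 1.81621 / 0.00378541 = 479.792 gal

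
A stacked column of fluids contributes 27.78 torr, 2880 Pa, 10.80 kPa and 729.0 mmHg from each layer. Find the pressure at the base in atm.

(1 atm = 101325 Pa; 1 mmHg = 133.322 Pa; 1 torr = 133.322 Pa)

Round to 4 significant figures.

27.78 torr × 133.322 → 3703.69 Pa
2880 Pa (already Pa)
10.80 kPa × 1000 → 10800 Pa
729.0 mmHg × 133.322 → 97191.7 Pa
Sum: 3703.69 + 2880 + 10800 + 97191.7 = 114575 Pa
In atm: 114575 / 101325 = 1.13077 atm

1.131 atm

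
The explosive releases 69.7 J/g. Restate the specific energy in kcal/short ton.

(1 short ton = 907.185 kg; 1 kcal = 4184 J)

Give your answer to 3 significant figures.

69.7 J/g ÷ 0.001 kg/g = 69700 J/kg
69700 J/kg ÷ 4184 J/kcal × 907.185 kg/short ton = 15112.5 kcal/short ton

1.51×10⁴ kcal/short ton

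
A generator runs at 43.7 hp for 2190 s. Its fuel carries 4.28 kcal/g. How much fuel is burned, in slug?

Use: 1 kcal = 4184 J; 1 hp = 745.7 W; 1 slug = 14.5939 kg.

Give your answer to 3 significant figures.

0.273 slug

43.7 hp → 32587.1 W
E = P × t = 32587.1 × 2190 = 7.13657×10⁷ J
4.28 kcal/g → 1.79075×10⁷ J/kg
m = E / e_s = 7.13657×10⁷ / 1.79075×10⁷ = 3.98524 kg
In slug: 3.98524 / 14.5939 = 0.273076 slug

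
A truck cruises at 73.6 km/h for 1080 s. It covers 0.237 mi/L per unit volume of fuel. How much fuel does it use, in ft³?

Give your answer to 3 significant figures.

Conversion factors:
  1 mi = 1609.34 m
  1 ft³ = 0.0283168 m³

73.6 km/h → 20.4444 m/s
d = v × t = 20.4444 × 1080 = 22080 m
0.237 mi/L → 381414 m/m³
V = d / (distance per unit fuel) = 22080 / 381414 = 0.0578899 m³
In ft³: 0.0578899 / 0.0283168 = 2.04437 ft³

2.04 ft³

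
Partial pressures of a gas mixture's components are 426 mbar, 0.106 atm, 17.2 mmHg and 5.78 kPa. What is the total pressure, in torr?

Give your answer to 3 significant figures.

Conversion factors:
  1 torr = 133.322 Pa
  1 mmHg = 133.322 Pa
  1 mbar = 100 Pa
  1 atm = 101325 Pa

461 torr

426 mbar × 100 = 42600 Pa
0.106 atm × 101325 = 10740.4 Pa
17.2 mmHg × 133.322 = 2293.14 Pa
5.78 kPa × 1000 = 5780 Pa
Combined: 42600 + 10740.4 + 2293.14 + 5780 = 61413.5 Pa
In torr: 61413.5 / 133.322 = 460.64 torr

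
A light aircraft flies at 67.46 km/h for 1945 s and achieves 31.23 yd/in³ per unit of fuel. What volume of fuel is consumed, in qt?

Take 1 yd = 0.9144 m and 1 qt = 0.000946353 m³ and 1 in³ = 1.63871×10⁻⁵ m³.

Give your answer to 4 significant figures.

67.46 km/h → 18.7389 m/s
d = v × t = 18.7389 × 1945 = 36447.2 m
31.23 yd/in³ → 1.74263×10⁶ m/m³
V = d / (distance per unit fuel) = 36447.2 / 1.74263×10⁶ = 0.0209151 m³
In qt: 0.0209151 / 0.000946353 = 22.1007 qt

22.10 qt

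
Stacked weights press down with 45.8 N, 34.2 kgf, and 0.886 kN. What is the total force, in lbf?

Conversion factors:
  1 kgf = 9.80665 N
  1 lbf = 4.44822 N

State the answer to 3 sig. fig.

285 lbf

45.8 N (already N)
34.2 kgf × 9.80665 → 335.387 N
0.886 kN × 1000 → 886 N
Sum: 45.8 + 335.387 + 886 = 1267.19 N
In lbf: 1267.19 / 4.44822 = 284.876 lbf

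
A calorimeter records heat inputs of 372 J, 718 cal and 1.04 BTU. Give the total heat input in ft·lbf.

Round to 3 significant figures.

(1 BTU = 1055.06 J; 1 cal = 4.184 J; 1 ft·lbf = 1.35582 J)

372 J (already J)
718 cal × 4.184 = 3004.11 J
1.04 BTU × 1055.06 = 1097.26 J
Combined: 372 + 3004.11 + 1097.26 = 4473.37 J
In ft·lbf: 4473.37 / 1.35582 = 3299.38 ft·lbf

3300 ft·lbf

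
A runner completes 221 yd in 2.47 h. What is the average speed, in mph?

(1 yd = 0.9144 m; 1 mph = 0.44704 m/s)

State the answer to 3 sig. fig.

0.0508 mph

221 yd × 0.9144 = 202.082 m
2.47 h × 3600 = 8892 s
v = d / t = 202.082 m / 8892 s = 0.0227263 m/s
0.0227263 m/s ÷ (0.44704 m/s/mph) = 0.0508373 mph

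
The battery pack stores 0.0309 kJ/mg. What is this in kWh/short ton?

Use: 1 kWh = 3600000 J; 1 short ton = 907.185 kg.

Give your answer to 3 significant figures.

7790 kWh/short ton

0.0309 kJ/mg × 1000 J/kJ ÷ 10⁻⁶ kg/mg = 3.09×10⁷ J/kg
3.09×10⁷ J/kg ÷ 3600000 J/kWh × 907.185 kg/short ton = 7786.67 kWh/short ton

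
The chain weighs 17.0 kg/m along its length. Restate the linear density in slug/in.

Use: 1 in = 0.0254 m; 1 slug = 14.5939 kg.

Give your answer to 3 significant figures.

0.0296 slug/in

17.0 kg/m is already 17 kg/m
17 kg/m ÷ 14.5939 kg/slug × 0.0254 m/in = 0.0295877 slug/in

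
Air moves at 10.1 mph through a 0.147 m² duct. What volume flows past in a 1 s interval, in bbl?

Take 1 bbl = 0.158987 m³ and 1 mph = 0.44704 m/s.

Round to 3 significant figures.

4.17 bbl

10.1 mph × 0.44704 → 4.5151 m/s
V = v × A × t = 4.5151 m/s × 0.147 m² × 1 s = 0.66372 m³
0.66372 m³ ÷ (0.158987 m³/bbl) = 4.17468 bbl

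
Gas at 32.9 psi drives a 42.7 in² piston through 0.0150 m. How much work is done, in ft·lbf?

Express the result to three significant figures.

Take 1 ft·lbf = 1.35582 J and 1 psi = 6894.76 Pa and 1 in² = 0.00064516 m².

32.9 psi → 226838 Pa
42.7 in² → 0.0275483 m²
F = P × A = 226838 × 0.0275483 = 6249 N
W = F × d = 6249 × 0.015 = 93.735 J
In ft·lbf: 93.735 / 1.35582 = 69.1353 ft·lbf

69.1 ft·lbf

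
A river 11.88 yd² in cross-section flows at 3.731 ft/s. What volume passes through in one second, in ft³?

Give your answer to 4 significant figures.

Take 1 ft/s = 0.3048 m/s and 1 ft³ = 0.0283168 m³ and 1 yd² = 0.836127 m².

398.9 ft³

3.731 ft/s × 0.3048 = 1.13721 m/s
11.88 yd² × 0.836127 = 9.93319 m²
V = v × A × t = 1.13721 m/s × 9.93319 m² × 1 s = 11.2961 m³
11.2961 m³ ÷ (0.0283168 m³/ft³) = 398.919 ft³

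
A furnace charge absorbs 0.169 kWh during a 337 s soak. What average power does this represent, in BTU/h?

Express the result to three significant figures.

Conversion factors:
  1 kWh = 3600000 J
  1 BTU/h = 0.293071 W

0.169 kWh × 3600000 = 608400 J
P = E / t = 608400 J / 337 s = 1805.34 W
1805.34 W ÷ (0.293071 W/BTU/h) = 6160.08 BTU/h

6160 BTU/h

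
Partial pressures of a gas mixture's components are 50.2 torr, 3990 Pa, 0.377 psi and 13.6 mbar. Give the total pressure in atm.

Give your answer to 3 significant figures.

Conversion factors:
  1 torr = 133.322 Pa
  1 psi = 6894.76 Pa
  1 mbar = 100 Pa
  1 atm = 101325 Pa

50.2 torr × 133.322 → 6692.76 Pa
3990 Pa (already Pa)
0.377 psi × 6894.76 → 2599.32 Pa
13.6 mbar × 100 → 1360 Pa
Combined: 6692.76 + 3990 + 2599.32 + 1360 = 14642.1 Pa
In atm: 14642.1 / 101325 = 0.144506 atm

0.145 atm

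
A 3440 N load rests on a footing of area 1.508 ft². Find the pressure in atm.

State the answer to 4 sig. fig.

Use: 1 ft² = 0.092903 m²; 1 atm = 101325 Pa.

1.508 ft² × 0.092903 = 0.140098 m²
P = F / A = 3440 N / 0.140098 m² = 24554.2 Pa
24554.2 Pa ÷ (101325 Pa/atm) = 0.242331 atm

0.2423 atm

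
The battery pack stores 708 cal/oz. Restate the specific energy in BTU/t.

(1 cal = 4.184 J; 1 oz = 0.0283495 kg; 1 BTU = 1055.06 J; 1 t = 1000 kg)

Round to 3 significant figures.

708 cal/oz × 4.184 J/cal ÷ 0.0283495 kg/oz = 104491 J/kg
104491 J/kg ÷ 1055.06 J/BTU × 1000 kg/t = 99038 BTU/t

9.90×10⁴ BTU/t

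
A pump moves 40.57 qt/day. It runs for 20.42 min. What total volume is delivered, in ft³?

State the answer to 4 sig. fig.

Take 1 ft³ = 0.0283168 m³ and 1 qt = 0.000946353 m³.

0.01923 ft³

40.57 qt/day → 4.4437×10⁻⁷ m³/s
20.42 min → 1225.2 s
V = Q × t = 4.4437×10⁻⁷ × 1225.2 = 5.44442×10⁻⁴ m³
In ft³: 5.44442×10⁻⁴ / 0.0283168 = 0.0192268 ft³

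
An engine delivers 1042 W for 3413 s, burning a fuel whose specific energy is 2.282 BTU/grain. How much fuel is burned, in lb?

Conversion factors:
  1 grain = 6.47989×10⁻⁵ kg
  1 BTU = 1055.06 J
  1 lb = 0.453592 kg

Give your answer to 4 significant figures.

E = P × t = 1042 × 3413 = 3.55635×10⁶ J
2.282 BTU/grain → 3.71557×10⁷ J/kg
m = E / e_s = 3.55635×10⁶ / 3.71557×10⁷ = 0.0957148 kg
In lb: 0.0957148 / 0.453592 = 0.211015 lb

0.2110 lb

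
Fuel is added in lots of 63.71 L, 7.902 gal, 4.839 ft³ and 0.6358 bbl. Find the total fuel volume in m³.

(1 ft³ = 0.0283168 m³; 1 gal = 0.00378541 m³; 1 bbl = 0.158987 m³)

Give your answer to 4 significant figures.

0.3317 m³

63.71 L × 0.001 = 0.06371 m³
7.902 gal × 0.00378541 = 0.0299123 m³
4.839 ft³ × 0.0283168 = 0.137025 m³
0.6358 bbl × 0.158987 = 0.101084 m³
Combined: 0.06371 + 0.0299123 + 0.137025 + 0.101084 = 0.331731 m³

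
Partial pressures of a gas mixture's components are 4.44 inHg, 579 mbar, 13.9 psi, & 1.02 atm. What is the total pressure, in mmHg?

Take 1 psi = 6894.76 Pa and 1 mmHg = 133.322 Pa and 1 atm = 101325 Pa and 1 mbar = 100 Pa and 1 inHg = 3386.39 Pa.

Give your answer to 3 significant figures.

2040 mmHg

4.44 inHg × 3386.39 = 15035.6 Pa
579 mbar × 100 = 57900 Pa
13.9 psi × 6894.76 = 95837.2 Pa
1.02 atm × 101325 = 103352 Pa
Combined: 15035.6 + 57900 + 95837.2 + 103352 = 272125 Pa
In mmHg: 272125 / 133.322 = 2041.11 mmHg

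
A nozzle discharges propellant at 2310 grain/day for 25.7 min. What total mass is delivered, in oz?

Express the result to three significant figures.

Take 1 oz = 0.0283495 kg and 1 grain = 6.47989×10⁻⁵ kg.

2310 grain/day → 1.73247×10⁻⁶ kg/s
25.7 min → 1542 s
m = ṁ × t = 1.73247×10⁻⁶ × 1542 = 0.00267147 kg
In oz: 0.00267147 / 0.0283495 = 0.0942334 oz

0.0942 oz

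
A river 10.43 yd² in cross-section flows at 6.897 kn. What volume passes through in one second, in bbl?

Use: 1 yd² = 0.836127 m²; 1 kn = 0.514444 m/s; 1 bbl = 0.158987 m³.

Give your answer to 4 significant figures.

194.6 bbl

6.897 kn × 0.514444 → 3.54812 m/s
10.43 yd² × 0.836127 → 8.7208 m²
V = v × A × t = 3.54812 m/s × 8.7208 m² × 1 s = 30.9424 m³
30.9424 m³ ÷ (0.158987 m³/bbl) = 194.622 bbl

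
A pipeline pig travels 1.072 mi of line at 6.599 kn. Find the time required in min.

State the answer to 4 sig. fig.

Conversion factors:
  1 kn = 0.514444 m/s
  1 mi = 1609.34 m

1.072 mi × 1609.34 → 1725.21 m
6.599 kn × 0.514444 → 3.39482 m/s
t = d / v = 1725.21 m / 3.39482 m/s = 508.189 s
508.189 s ÷ (60 s/min) = 8.46982 min

8.470 min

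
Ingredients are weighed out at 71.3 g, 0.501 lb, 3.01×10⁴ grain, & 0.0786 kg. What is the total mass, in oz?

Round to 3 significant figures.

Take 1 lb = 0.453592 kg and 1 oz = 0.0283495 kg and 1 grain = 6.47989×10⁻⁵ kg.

71.3 g × 0.001 = 0.0713 kg
0.501 lb × 0.453592 = 0.22725 kg
3.01×10⁴ grain × 6.47989×10⁻⁵ = 1.95045 kg
0.0786 kg (already kg)
Sum: 0.0713 + 0.22725 + 1.95045 + 0.0786 = 2.3276 kg
In oz: 2.3276 / 0.0283495 = 82.1037 oz

82.1 oz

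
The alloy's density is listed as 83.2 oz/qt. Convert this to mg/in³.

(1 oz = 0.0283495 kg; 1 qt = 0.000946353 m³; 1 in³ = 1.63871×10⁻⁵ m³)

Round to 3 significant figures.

83.2 oz/qt × 0.0283495 kg/oz ÷ 0.000946353 m³/qt = 2492.39 kg/m³
2492.39 kg/m³ ÷ 10⁻⁶ kg/mg × 1.63871×10⁻⁵ m³/in³ = 40843 mg/in³

4.08×10⁴ mg/in³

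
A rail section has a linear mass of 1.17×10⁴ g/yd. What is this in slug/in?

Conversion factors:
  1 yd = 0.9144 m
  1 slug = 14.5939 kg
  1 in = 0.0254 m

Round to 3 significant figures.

0.0223 slug/in

1.17×10⁴ g/yd × 0.001 kg/g ÷ 0.9144 m/yd = 12.7953 kg/m
12.7953 kg/m ÷ 14.5939 kg/slug × 0.0254 m/in = 0.0222696 slug/in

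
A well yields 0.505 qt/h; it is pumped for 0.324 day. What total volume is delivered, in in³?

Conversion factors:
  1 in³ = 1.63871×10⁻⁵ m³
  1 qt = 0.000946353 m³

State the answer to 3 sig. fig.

227 in³

0.505 qt/h → 1.32752×10⁻⁷ m³/s
0.324 day → 27993.6 s
V = Q × t = 1.32752×10⁻⁷ × 27993.6 = 0.00371621 m³
In in³: 0.00371621 / 1.63871×10⁻⁵ = 226.777 in³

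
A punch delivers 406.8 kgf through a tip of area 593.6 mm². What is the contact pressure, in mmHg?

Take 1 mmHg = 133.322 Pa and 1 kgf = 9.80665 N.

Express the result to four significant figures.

5.041×10⁴ mmHg

406.8 kgf × 9.80665 = 3989.35 N
593.6 mm² × 10⁻⁶ = 5.936×10⁻⁴ m²
P = F / A = 3989.35 N / 5.936×10⁻⁴ m² = 6.7206×10⁶ Pa
6.7206×10⁶ Pa ÷ (133.322 Pa/mmHg) = 50408.8 mmHg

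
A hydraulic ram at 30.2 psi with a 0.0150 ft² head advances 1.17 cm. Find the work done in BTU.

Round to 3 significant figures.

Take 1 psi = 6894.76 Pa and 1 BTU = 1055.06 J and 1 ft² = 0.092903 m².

0.00322 BTU

30.2 psi → 208222 Pa
0.0150 ft² → 0.00139354 m²
F = P × A = 208222 × 0.00139354 = 290.166 N
1.17 cm → 0.0117 m
W = F × d = 290.166 × 0.0117 = 3.39494 J
In BTU: 3.39494 / 1055.06 = 0.00321777 BTU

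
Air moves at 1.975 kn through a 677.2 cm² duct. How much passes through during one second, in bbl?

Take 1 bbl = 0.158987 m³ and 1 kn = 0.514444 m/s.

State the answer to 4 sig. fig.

0.4328 bbl

1.975 kn × 0.514444 → 1.01603 m/s
677.2 cm² × 0.0001 → 0.06772 m²
V = v × A × t = 1.01603 m/s × 0.06772 m² × 1 s = 0.0688056 m³
0.0688056 m³ ÷ (0.158987 m³/bbl) = 0.432775 bbl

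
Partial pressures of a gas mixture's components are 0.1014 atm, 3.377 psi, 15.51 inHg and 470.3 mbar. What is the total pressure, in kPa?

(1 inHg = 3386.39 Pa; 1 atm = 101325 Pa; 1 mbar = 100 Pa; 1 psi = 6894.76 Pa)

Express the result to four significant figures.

0.1014 atm × 101325 → 10274.4 Pa
3.377 psi × 6894.76 → 23283.6 Pa
15.51 inHg × 3386.39 → 52522.9 Pa
470.3 mbar × 100 → 47030 Pa
Combined: 10274.4 + 23283.6 + 52522.9 + 47030 = 133111 Pa
In kPa: 133111 / 1000 = 133.111 kPa

133.1 kPa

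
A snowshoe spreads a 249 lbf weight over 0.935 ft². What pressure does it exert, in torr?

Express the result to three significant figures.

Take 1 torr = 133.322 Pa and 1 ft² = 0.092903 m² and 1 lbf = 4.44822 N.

249 lbf × 4.44822 → 1107.61 N
0.935 ft² × 0.092903 → 0.0868643 m²
P = F / A = 1107.61 N / 0.0868643 m² = 12751 Pa
12751 Pa ÷ (133.322 Pa/torr) = 95.6406 torr

95.6 torr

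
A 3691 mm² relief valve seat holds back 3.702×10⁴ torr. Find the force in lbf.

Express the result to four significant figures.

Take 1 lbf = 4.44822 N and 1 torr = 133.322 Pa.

4095 lbf

3.702×10⁴ torr × 133.322 = 4.93558×10⁶ Pa
3691 mm² × 10⁻⁶ = 0.003691 m²
F = P × A = 4.93558×10⁶ Pa × 0.003691 m² = 18217.2 N
18217.2 N ÷ (4.44822 N/lbf) = 4095.39 lbf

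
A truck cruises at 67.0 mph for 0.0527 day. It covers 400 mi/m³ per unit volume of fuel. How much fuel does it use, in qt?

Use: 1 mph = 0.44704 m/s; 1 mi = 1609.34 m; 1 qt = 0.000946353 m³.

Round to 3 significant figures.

67.0 mph → 29.9517 m/s
0.0527 day → 4553.28 s
d = v × t = 29.9517 × 4553.28 = 136378 m
400 mi/m³ → 643736 m/m³
V = d / (distance per unit fuel) = 136378 / 643736 = 0.211854 m³
In qt: 0.211854 / 0.000946353 = 223.864 qt

224 qt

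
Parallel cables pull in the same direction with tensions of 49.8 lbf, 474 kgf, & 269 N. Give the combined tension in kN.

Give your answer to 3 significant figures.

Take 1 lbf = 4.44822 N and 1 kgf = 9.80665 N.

49.8 lbf × 4.44822 = 221.521 N
474 kgf × 9.80665 = 4648.35 N
269 N (already N)
Combined: 221.521 + 4648.35 + 269 = 5138.87 N
In kN: 5138.87 / 1000 = 5.13887 kN

5.14 kN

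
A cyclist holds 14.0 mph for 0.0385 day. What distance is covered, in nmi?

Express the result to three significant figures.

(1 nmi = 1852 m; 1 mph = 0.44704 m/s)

11.2 nmi

14.0 mph × 0.44704 = 6.25856 m/s
0.0385 day × 86400 = 3326.4 s
d = v × t = 6.25856 m/s × 3326.4 s = 20818.5 m
20818.5 m ÷ (1852 m/nmi) = 11.2411 nmi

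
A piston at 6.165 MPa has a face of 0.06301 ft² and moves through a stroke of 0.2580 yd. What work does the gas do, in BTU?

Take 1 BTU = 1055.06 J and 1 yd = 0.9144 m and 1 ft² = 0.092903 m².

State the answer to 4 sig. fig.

8.070 BTU

6.165 MPa → 6.165×10⁶ Pa
0.06301 ft² → 0.00585382 m²
F = P × A = 6.165×10⁶ × 0.00585382 = 36088.8 N
0.2580 yd → 0.235915 m
W = F × d = 36088.8 × 0.235915 = 8513.89 J
In BTU: 8513.89 / 1055.06 = 8.06958 BTU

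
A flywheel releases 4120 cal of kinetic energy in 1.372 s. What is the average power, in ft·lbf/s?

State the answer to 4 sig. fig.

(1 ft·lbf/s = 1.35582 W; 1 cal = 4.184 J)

9267 ft·lbf/s

4120 cal × 4.184 = 17238.1 J
P = E / t = 17238.1 J / 1.372 s = 12564.2 W
12564.2 W ÷ (1.35582 W/ft·lbf/s) = 9266.86 ft·lbf/s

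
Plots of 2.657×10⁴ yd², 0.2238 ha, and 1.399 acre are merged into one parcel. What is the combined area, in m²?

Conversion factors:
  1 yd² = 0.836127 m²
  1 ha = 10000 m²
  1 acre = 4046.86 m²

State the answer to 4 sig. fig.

2.657×10⁴ yd² × 0.836127 = 22215.9 m²
0.2238 ha × 10000 = 2238 m²
1.399 acre × 4046.86 = 5661.56 m²
Combined: 22215.9 + 2238 + 5661.56 = 30115.5 m²

3.012×10⁴ m²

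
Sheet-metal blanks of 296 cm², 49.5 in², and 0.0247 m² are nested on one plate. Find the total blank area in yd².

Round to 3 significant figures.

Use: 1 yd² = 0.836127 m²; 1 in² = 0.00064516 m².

296 cm² × 0.0001 = 0.0296 m²
49.5 in² × 0.00064516 = 0.0319354 m²
0.0247 m² (already m²)
Total: 0.0296 + 0.0319354 + 0.0247 = 0.0862354 m²
In yd²: 0.0862354 / 0.836127 = 0.103137 yd²

0.103 yd²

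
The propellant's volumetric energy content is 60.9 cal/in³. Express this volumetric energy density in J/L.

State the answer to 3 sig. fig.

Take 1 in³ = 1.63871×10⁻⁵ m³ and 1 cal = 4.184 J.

60.9 cal/in³ × 4.184 J/cal ÷ 1.63871×10⁻⁵ m³/in³ = 1.55492×10⁷ J/m³
1.55492×10⁷ J/m³ × 0.001 m³/L = 15549.2 J/L

1.55×10⁴ J/L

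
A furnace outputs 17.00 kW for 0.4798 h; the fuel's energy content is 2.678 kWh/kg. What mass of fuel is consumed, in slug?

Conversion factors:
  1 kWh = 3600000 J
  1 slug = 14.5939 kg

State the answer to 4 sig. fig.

17.00 kW → 17000 W
0.4798 h → 1727.28 s
E = P × t = 17000 × 1727.28 = 2.93638×10⁷ J
2.678 kWh/kg → 9.6408×10⁶ J/kg
m = E / e_s = 2.93638×10⁷ / 9.6408×10⁶ = 3.04578 kg
In slug: 3.04578 / 14.5939 = 0.208702 slug

0.2087 slug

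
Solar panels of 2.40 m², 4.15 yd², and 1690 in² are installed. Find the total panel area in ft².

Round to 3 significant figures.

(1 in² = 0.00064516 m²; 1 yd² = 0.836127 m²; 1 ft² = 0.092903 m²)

2.40 m² (already m²)
4.15 yd² × 0.836127 = 3.46993 m²
1690 in² × 0.00064516 = 1.09032 m²
Sum: 2.4 + 3.46993 + 1.09032 = 6.96025 m²
In ft²: 6.96025 / 0.092903 = 74.9195 ft²

74.9 ft²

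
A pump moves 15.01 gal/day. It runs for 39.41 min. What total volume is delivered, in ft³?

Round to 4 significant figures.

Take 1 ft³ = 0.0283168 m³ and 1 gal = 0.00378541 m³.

0.05492 ft³

15.01 gal/day → 6.57627×10⁻⁷ m³/s
39.41 min → 2364.6 s
V = Q × t = 6.57627×10⁻⁷ × 2364.6 = 0.00155502 m³
In ft³: 0.00155502 / 0.0283168 = 0.0549151 ft³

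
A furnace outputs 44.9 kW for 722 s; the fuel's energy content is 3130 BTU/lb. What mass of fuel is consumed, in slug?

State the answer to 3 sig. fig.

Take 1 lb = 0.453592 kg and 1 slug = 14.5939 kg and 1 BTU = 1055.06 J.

44.9 kW → 44900 W
E = P × t = 44900 × 722 = 3.24178×10⁷ J
3130 BTU/lb → 7.28041×10⁶ J/kg
m = E / e_s = 3.24178×10⁷ / 7.28041×10⁶ = 4.45274 kg
In slug: 4.45274 / 14.5939 = 0.30511 slug

0.305 slug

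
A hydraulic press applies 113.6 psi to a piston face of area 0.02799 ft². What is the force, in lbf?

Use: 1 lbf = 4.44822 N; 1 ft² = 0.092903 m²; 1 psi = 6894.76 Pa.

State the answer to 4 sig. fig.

457.9 lbf

113.6 psi × 6894.76 = 783245 Pa
0.02799 ft² × 0.092903 = 0.00260035 m²
F = P × A = 783245 Pa × 0.00260035 m² = 2036.71 N
2036.71 N ÷ (4.44822 N/lbf) = 457.871 lbf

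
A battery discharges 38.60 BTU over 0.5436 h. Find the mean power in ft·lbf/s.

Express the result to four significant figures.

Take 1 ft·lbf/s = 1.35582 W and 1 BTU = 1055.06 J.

38.60 BTU × 1055.06 = 40725.3 J
0.5436 h × 3600 = 1956.96 s
P = E / t = 40725.3 J / 1956.96 s = 20.8105 W
20.8105 W ÷ (1.35582 W/ft·lbf/s) = 15.349 ft·lbf/s

15.35 ft·lbf/s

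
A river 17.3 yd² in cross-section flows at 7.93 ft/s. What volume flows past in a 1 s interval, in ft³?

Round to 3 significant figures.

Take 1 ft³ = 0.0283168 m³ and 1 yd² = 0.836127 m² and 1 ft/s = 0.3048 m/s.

7.93 ft/s × 0.3048 → 2.41706 m/s
17.3 yd² × 0.836127 → 14.465 m²
V = v × A × t = 2.41706 m/s × 14.465 m² × 1 s = 34.9628 m³
34.9628 m³ ÷ (0.0283168 m³/ft³) = 1234.7 ft³

1230 ft³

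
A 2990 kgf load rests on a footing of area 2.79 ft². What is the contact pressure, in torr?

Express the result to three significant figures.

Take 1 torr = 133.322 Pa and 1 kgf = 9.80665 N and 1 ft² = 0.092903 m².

849 torr

2990 kgf × 9.80665 → 29321.9 N
2.79 ft² × 0.092903 → 0.259199 m²
P = F / A = 29321.9 N / 0.259199 m² = 113125 Pa
113125 Pa ÷ (133.322 Pa/torr) = 848.51 torr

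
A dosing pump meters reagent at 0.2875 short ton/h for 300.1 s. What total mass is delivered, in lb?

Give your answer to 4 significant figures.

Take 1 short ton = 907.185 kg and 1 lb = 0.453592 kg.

47.93 lb

0.2875 short ton/h → 0.0724488 kg/s
m = ṁ × t = 0.0724488 × 300.1 = 21.7419 kg
In lb: 21.7419 / 0.453592 = 47.9327 lb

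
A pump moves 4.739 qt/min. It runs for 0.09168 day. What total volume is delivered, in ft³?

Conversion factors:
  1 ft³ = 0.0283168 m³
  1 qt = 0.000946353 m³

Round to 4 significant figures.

20.91 ft³

4.739 qt/min → 7.47461×10⁻⁵ m³/s
0.09168 day → 7921.15 s
V = Q × t = 7.47461×10⁻⁵ × 7921.15 = 0.592075 m³
In ft³: 0.592075 / 0.0283168 = 20.909 ft³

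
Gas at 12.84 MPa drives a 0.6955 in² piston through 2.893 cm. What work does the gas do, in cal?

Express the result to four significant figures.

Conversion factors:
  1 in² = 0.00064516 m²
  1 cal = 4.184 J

39.84 cal

12.84 MPa → 1.284×10⁷ Pa
0.6955 in² → 4.48709×10⁻⁴ m²
F = P × A = 1.284×10⁷ × 4.48709×10⁻⁴ = 5761.42 N
2.893 cm → 0.02893 m
W = F × d = 5761.42 × 0.02893 = 166.678 J
In cal: 166.678 / 4.184 = 39.837 cal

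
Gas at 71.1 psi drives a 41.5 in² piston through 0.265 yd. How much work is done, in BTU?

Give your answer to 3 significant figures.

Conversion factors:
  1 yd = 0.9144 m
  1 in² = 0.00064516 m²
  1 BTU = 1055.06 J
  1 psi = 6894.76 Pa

71.1 psi → 490217 Pa
41.5 in² → 0.0267741 m²
F = P × A = 490217 × 0.0267741 = 13125.1 N
0.265 yd → 0.242316 m
W = F × d = 13125.1 × 0.242316 = 3180.42 J
In BTU: 3180.42 / 1055.06 = 3.01444 BTU

3.01 BTU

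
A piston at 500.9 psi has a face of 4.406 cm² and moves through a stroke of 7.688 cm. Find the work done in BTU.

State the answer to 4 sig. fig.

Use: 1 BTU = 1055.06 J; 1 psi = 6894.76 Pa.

0.1109 BTU

500.9 psi → 3.45359×10⁶ Pa
4.406 cm² → 4.406×10⁻⁴ m²
F = P × A = 3.45359×10⁶ × 4.406×10⁻⁴ = 1521.65 N
7.688 cm → 0.07688 m
W = F × d = 1521.65 × 0.07688 = 116.984 J
In BTU: 116.984 / 1055.06 = 0.110879 BTU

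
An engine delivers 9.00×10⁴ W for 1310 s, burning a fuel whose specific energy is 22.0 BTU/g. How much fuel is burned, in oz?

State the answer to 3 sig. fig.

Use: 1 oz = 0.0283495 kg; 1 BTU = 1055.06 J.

E = P × t = 90000 × 1310 = 1.179×10⁸ J
22.0 BTU/g → 2.32113×10⁷ J/kg
m = E / e_s = 1.179×10⁸ / 2.32113×10⁷ = 5.07942 kg
In oz: 5.07942 / 0.0283495 = 179.171 oz

179 oz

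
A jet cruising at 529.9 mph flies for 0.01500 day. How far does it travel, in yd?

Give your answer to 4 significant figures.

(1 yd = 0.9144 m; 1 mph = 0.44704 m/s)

529.9 mph × 0.44704 → 236.886 m/s
0.01500 day × 86400 → 1296 s
d = v × t = 236.886 m/s × 1296 s = 307004 m
307004 m ÷ (0.9144 m/yd) = 335744 yd

3.357×10⁵ yd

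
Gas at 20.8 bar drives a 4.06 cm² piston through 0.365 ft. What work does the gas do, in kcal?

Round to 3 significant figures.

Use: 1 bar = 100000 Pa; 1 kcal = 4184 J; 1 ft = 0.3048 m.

0.0225 kcal

20.8 bar → 2.08×10⁶ Pa
4.06 cm² → 4.06×10⁻⁴ m²
F = P × A = 2.08×10⁶ × 4.06×10⁻⁴ = 844.48 N
0.365 ft → 0.111252 m
W = F × d = 844.48 × 0.111252 = 93.9501 J
In kcal: 93.9501 / 4184 = 0.0224546 kcal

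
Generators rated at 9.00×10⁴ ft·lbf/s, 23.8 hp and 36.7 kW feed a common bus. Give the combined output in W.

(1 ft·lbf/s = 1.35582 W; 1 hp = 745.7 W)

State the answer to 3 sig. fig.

9.00×10⁴ ft·lbf/s × 1.35582 → 122024 W
23.8 hp × 745.7 → 17747.7 W
36.7 kW × 1000 → 36700 W
Combined: 122024 + 17747.7 + 36700 = 176472 W

1.76×10⁵ W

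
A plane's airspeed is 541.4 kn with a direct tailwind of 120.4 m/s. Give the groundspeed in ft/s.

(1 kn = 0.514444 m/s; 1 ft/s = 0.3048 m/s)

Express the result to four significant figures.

1309 ft/s

541.4 kn × 0.514444 = 278.52 m/s
120.4 m/s (already m/s)
Combined: 278.52 + 120.4 = 398.92 m/s
In ft/s: 398.92 / 0.3048 = 1308.79 ft/s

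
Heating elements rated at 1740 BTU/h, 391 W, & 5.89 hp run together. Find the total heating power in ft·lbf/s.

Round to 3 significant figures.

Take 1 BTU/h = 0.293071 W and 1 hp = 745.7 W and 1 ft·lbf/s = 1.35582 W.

1740 BTU/h × 0.293071 = 509.944 W
391 W (already W)
5.89 hp × 745.7 = 4392.17 W
Combined: 509.944 + 391 + 4392.17 = 5293.11 W
In ft·lbf/s: 5293.11 / 1.35582 = 3903.99 ft·lbf/s

3900 ft·lbf/s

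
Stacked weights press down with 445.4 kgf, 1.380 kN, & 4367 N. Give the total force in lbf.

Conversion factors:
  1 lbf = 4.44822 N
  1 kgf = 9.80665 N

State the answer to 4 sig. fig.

2274 lbf

445.4 kgf × 9.80665 = 4367.88 N
1.380 kN × 1000 = 1380 N
4367 N (already N)
Combined: 4367.88 + 1380 + 4367 = 10114.9 N
In lbf: 10114.9 / 4.44822 = 2273.92 lbf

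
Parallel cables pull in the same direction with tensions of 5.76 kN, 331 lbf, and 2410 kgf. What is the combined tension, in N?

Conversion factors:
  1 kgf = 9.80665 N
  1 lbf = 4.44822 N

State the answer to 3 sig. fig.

5.76 kN × 1000 → 5760 N
331 lbf × 4.44822 → 1472.36 N
2410 kgf × 9.80665 → 23634 N
Combined: 5760 + 1472.36 + 23634 = 30866.4 N

3.09×10⁴ N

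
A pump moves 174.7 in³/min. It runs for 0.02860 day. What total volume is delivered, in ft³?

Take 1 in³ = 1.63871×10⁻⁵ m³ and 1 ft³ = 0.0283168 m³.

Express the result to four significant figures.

174.7 in³/min → 4.77138×10⁻⁵ m³/s
0.02860 day → 2471.04 s
V = Q × t = 4.77138×10⁻⁵ × 2471.04 = 0.117903 m³
In ft³: 0.117903 / 0.0283168 = 4.16371 ft³

4.164 ft³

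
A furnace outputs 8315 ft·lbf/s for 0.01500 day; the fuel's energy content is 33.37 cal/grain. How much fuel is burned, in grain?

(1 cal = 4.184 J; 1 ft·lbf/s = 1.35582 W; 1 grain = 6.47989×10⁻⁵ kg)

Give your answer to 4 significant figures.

1.046×10⁵ grain

8315 ft·lbf/s → 11273.6 W
0.01500 day → 1296 s
E = P × t = 11273.6 × 1296 = 1.46106×10⁷ J
33.37 cal/grain → 2.15467×10⁶ J/kg
m = E / e_s = 1.46106×10⁷ / 2.15467×10⁶ = 6.7809 kg
In grain: 6.7809 / 6.47989×10⁻⁵ = 104645 grain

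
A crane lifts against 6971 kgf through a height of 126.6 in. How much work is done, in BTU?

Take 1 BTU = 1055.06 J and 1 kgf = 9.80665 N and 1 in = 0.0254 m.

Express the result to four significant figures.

208.4 BTU

6971 kgf × 9.80665 → 68362.2 N
126.6 in × 0.0254 → 3.21564 m
W = F × d = 68362.2 N × 3.21564 m = 219828 J
219828 J ÷ (1055.06 J/BTU) = 208.356 BTU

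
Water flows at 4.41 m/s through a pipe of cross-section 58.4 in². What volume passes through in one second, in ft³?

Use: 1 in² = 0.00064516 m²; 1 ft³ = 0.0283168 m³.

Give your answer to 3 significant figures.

5.87 ft³

58.4 in² × 0.00064516 = 0.0376773 m²
V = v × A × t = 4.41 m/s × 0.0376773 m² × 1 s = 0.166157 m³
0.166157 m³ ÷ (0.0283168 m³/ft³) = 5.86779 ft³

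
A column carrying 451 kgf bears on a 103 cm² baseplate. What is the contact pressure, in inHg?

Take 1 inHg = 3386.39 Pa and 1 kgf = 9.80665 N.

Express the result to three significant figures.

451 kgf × 9.80665 → 4422.8 N
103 cm² × 0.0001 → 0.0103 m²
P = F / A = 4422.8 N / 0.0103 m² = 429398 Pa
429398 Pa ÷ (3386.39 Pa/inHg) = 126.801 inHg

127 inHg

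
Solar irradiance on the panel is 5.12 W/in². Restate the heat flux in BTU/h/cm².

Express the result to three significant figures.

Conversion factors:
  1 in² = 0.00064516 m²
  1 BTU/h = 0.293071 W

5.12 W/in² ÷ 0.00064516 m²/in² = 7936.02 W/m²
7936.02 W/m² ÷ 0.293071 W/BTU/h × 0.0001 m²/cm² = 2.70788 BTU/h/cm²

2.71 BTU/h/cm²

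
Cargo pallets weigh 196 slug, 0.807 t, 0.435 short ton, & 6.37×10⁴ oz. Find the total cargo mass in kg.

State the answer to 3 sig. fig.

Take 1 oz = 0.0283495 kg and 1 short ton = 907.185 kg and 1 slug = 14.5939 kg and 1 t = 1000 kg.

196 slug × 14.5939 = 2860.4 kg
0.807 t × 1000 = 807 kg
0.435 short ton × 907.185 = 394.625 kg
6.37×10⁴ oz × 0.0283495 = 1805.86 kg
Sum: 2860.4 + 807 + 394.625 + 1805.86 = 5867.88 kg

5870 kg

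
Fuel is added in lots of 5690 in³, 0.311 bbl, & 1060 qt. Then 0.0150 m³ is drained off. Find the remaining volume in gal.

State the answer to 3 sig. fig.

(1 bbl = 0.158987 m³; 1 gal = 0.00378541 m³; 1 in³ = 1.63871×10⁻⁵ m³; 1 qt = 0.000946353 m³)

299 gal

5690 in³ × 1.63871×10⁻⁵ → 0.0932426 m³
0.311 bbl × 0.158987 → 0.049445 m³
1060 qt × 0.000946353 → 1.00313 m³
0.0150 m³ (already m³)
Net: 0.0932426 + 0.049445 + 1.00313 − 0.015 = 1.13082 m³
In gal: 1.13082 / 0.00378541 = 298.731 gal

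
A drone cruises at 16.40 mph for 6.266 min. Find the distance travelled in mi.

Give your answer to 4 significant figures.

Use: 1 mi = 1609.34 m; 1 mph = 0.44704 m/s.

16.40 mph × 0.44704 = 7.33146 m/s
6.266 min × 60 = 375.96 s
d = v × t = 7.33146 m/s × 375.96 s = 2756.34 m
2756.34 m ÷ (1609.34 m/mi) = 1.71271 mi

1.713 mi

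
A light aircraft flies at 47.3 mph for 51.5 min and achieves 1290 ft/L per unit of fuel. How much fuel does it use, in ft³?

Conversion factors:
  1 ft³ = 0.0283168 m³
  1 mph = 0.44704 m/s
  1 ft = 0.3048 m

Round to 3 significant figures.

5.87 ft³

47.3 mph → 21.145 m/s
51.5 min → 3090 s
d = v × t = 21.145 × 3090 = 65338 m
1290 ft/L → 393192 m/m³
V = d / (distance per unit fuel) = 65338 / 393192 = 0.166173 m³
In ft³: 0.166173 / 0.0283168 = 5.86835 ft³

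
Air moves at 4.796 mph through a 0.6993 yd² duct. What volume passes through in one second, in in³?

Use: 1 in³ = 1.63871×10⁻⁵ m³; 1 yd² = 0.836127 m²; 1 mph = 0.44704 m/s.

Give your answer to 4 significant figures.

4.796 mph × 0.44704 → 2.144 m/s
0.6993 yd² × 0.836127 → 0.584704 m²
V = v × A × t = 2.144 m/s × 0.584704 m² × 1 s = 1.25361 m³
1.25361 m³ ÷ (1.63871×10⁻⁵ m³/in³) = 76499.8 in³

7.650×10⁴ in³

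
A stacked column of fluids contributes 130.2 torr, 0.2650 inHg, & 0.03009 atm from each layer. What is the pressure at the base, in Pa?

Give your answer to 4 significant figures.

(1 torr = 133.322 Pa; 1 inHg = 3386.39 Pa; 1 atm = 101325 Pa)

2.130×10⁴ Pa

130.2 torr × 133.322 = 17358.5 Pa
0.2650 inHg × 3386.39 = 897.393 Pa
0.03009 atm × 101325 = 3048.87 Pa
Combined: 17358.5 + 897.393 + 3048.87 = 21304.8 Pa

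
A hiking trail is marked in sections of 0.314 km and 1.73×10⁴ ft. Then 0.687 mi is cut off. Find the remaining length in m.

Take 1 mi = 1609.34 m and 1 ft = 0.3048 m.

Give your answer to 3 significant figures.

0.314 km × 1000 = 314 m
1.73×10⁴ ft × 0.3048 = 5273.04 m
0.687 mi × 1609.34 = 1105.62 m
Net: 314 + 5273.04 − 1105.62 = 4481.42 m

4480 m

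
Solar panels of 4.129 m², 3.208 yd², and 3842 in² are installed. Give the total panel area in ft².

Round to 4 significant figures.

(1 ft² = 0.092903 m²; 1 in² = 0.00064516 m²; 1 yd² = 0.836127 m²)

4.129 m² (already m²)
3.208 yd² × 0.836127 → 2.6823 m²
3842 in² × 0.00064516 → 2.4787 m²
Combined: 4.129 + 2.6823 + 2.4787 = 9.29 m²
In ft²: 9.29 / 0.092903 = 99.9968 ft²

100.0 ft²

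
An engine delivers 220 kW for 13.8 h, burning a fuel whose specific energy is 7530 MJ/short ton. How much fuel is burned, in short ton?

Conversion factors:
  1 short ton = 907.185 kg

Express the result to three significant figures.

1.45 short ton

220 kW → 220000 W
13.8 h → 49680 s
E = P × t = 220000 × 49680 = 1.09296×10¹⁰ J
7530 MJ/short ton → 8.3004×10⁶ J/kg
m = E / e_s = 1.09296×10¹⁰ / 8.3004×10⁶ = 1316.76 kg
In short ton: 1316.76 / 907.185 = 1.45148 short ton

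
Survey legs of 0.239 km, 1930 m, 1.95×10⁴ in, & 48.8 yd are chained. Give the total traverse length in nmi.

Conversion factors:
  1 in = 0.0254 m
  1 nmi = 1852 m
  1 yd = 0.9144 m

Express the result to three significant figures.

0.239 km × 1000 = 239 m
1930 m (already m)
1.95×10⁴ in × 0.0254 = 495.3 m
48.8 yd × 0.9144 = 44.6227 m
Sum: 239 + 1930 + 495.3 + 44.6227 = 2708.92 m
In nmi: 2708.92 / 1852 = 1.4627 nmi

1.46 nmi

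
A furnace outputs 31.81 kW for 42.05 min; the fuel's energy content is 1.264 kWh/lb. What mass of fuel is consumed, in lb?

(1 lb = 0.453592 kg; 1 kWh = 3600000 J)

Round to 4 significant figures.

31.81 kW → 31810 W
42.05 min → 2523 s
E = P × t = 31810 × 2523 = 8.02566×10⁷ J
1.264 kWh/lb → 1.00319×10⁷ J/kg
m = E / e_s = 8.02566×10⁷ / 1.00319×10⁷ = 8.00014 kg
In lb: 8.00014 / 0.453592 = 17.6373 lb

17.64 lb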